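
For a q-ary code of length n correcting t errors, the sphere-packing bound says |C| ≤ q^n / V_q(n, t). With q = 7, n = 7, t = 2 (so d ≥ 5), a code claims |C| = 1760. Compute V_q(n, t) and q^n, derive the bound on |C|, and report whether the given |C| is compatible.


V_q(n, t) = 799, q^n = 823543, Hamming bound = 1030, |C| = 1760 > bound (violated).

Step 1: Compute V_q(n, t) = Σ_{j=0}^2 C(n, j) (q−1)^j.
  j = 0: C(7,0)·(6)^0 = 1·1 = 1.
  j = 1: C(7,1)·(6)^1 = 7·6 = 42.
  j = 2: C(7,2)·(6)^2 = 21·36 = 756.
  V_q(n, t) = 1 + 42 + 756 = 799.
Step 2: q^n = 7^7 = 823543.
Step 3: Hamming bound ⌊q^n / V_q(n,t)⌋ = ⌊823543/799⌋ = 1030.
Step 4: Compare |C| = 1760 to 1030: violated.
The claimed |C| lies above the Hamming bound, so no 7-ary code of length 7 with d ≥ 5 can have 1760 codewords.


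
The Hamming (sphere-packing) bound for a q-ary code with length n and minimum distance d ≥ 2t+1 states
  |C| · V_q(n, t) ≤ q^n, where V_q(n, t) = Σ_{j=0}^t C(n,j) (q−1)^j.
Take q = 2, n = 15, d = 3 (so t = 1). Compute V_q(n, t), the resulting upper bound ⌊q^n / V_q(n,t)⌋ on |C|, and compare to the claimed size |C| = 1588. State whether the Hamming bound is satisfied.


V_q(n, t) = 16, q^n = 32768, Hamming bound = 2048, |C| = 1588 ≤ bound (satisfied).

Step 1: Compute V_q(n, t) = Σ_{j=0}^1 C(n, j) (q−1)^j.
  j = 0: C(15,0)·(1)^0 = 1·1 = 1.
  j = 1: C(15,1)·(1)^1 = 15·1 = 15.
  V_q(n, t) = 1 + 15 = 16.
Step 2: q^n = 2^15 = 32768.
Step 3: Hamming bound ⌊q^n / V_q(n,t)⌋ = ⌊32768/16⌋ = 2048.
Step 4: Compare |C| = 1588 to 2048: satisfied.
The claimed |C| lies below the Hamming bound.


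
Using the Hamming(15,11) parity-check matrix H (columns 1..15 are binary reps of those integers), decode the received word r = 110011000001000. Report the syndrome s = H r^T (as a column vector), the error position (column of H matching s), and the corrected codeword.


s = (1, 1, 0, 0)^T, error position = 12, corrected codeword c = 110011000000000

Compute s = H r^T mod 2 one row at a time:
  s_1 = 0 + 0 + 0 + 0 + 1 + 0 + 0 + 0 = 1 ≡ 1 (mod 2).
  s_2 = 0 + 1 + 1 + 0 + 1 + 0 + 0 + 0 = 3 ≡ 1 (mod 2).
  s_3 = 1 + 0 + 1 + 0 + 0 + 0 + 0 + 0 = 2 ≡ 0 (mod 2).
  s_4 = 1 + 0 + 1 + 0 + 0 + 0 + 0 + 0 = 2 ≡ 0 (mod 2).
s = (1, 1, 0, 0)^T — this equals column 12 of H (binary 1100), so error is at position 12.
Correct: flip bit 12 of r = 110011000001000 to get c = 110011000000000.


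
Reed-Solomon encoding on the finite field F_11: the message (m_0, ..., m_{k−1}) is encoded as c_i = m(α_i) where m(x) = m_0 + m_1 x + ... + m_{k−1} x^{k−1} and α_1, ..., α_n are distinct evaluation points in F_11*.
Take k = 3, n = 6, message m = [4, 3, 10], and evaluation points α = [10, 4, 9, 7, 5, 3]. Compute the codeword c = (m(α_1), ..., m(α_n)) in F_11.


c = [0, 0, 5, 9, 5, 4]

Message polynomial: m(x) = 4 + 3·x + 10·x^2 (mod 11).
For each evaluation point α_i, compute m(α_i) mod 11:
  α_1 = 10: Horner steps 10 → 4 → 0, so m(10) = 0.
  α_2 = 4: Horner steps 10 → 10 → 0, so m(4) = 0.
  α_3 = 9: Horner steps 10 → 5 → 5, so m(9) = 5.
  α_4 = 7: Horner steps 10 → 7 → 9, so m(7) = 9.
  α_5 = 5: Horner steps 10 → 9 → 5, so m(5) = 5.
  α_6 = 3: Horner steps 10 → 0 → 4, so m(3) = 4.
Codeword c = [0, 0, 5, 9, 5, 4] ∈ F_11^6.


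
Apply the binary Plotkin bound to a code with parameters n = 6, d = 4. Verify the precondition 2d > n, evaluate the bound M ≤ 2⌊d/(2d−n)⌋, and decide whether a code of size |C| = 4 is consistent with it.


Plotkin bound M ≤ 4; given |C| = 4 ≤ bound (satisfied).

Check applicability: 2d = 8, n = 6.
2d − n = 2 > 0, so Plotkin applies.
Compute d/(2d−n) = 4/2 ≈ 2.0000.
⌊d/(2d−n)⌋ = 2.
Plotkin bound: M ≤ 2·2 = 4.
Given |C| = 4, check: satisfied.
This |C| is at the Plotkin bound.


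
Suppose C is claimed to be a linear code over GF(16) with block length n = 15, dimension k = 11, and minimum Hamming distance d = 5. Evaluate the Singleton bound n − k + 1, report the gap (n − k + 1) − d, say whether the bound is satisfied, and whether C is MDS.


Singleton RHS = n − k + 1 = 5, slack = 0, bound satisfied, MDS.

Singleton bound: d ≤ n − k + 1.
Here n = 15, k = 11, so n − k + 1 = 5.
Given d = 5, check d ≤ 5: YES.
Slack = (n − k + 1) − d = 0.
The code is MDS (slack = 0).
Description: the claimed parameters are [15, 11, 5]_16; such a code would be MDS (meets Singleton bound).


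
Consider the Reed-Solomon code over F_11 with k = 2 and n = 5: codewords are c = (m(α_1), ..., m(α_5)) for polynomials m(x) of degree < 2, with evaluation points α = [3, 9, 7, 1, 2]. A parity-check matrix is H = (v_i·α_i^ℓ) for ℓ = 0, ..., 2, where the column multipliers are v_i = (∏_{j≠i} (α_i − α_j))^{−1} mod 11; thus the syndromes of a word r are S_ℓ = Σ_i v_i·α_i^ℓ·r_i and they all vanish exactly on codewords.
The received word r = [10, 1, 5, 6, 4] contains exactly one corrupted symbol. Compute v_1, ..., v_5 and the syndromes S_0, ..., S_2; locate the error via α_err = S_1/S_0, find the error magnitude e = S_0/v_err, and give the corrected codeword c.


S = (2, 6, 7), error at position 1, error magnitude e = 8, c = [2, 1, 5, 6, 4].

Step 1: column multipliers v_i = (∏_{j≠i}(α_i − α_j))^{−1} mod 11.
  i = 1 (α = 3): (3−9)(3−7)(3−1)(3−2) = (−6)·(−4)·2·1 = 48 ≡ 4, so v_1 = 4^{−1} = 3 (mod 11).
  i = 2 (α = 9): (9−3)(9−7)(9−1)(9−2) = 6·2·8·7 = 672 ≡ 1, so v_2 = 1^{−1} = 1 (mod 11).
  i = 3 (α = 7): (7−3)(7−9)(7−1)(7−2) = 4·(−2)·6·5 = −240 ≡ 2, so v_3 = 2^{−1} = 6 (mod 11).
  i = 4 (α = 1): (1−3)(1−9)(1−7)(1−2) = (−2)·(−8)·(−6)·(−1) = 96 ≡ 8, so v_4 = 8^{−1} = 7 (mod 11).
  i = 5 (α = 2): (2−3)(2−9)(2−7)(2−1) = (−1)·(−7)·(−5)·1 = −35 ≡ 9, so v_5 = 9^{−1} = 5 (mod 11).
  v = [3, 1, 6, 7, 5].
Step 2: syndromes of r = [10, 1, 5, 6, 4] (all sums mod 11).
  S_0 = Σ v_i r_i = 3·10 + 1·1 + 6·5 + 7·6 + 5·4 = 123 ≡ 2.
  S_1 = Σ v_i α_i r_i = 3·3·10 + 1·9·1 + 6·7·5 + 7·1·6 + 5·2·4 = 391 ≡ 6.
  α_i^2 mod 11 = [9, 4, 5, 1, 4].
  S_2 = Σ v_i α_i^2 r_i = 3·9·10 + 1·4·1 + 6·5·5 + 7·1·6 + 5·4·4 = 546 ≡ 7.
  S = (2, 6, 7) ≠ 0, so r is not a codeword (an error is present).
Step 3: locate the error. For a single error e at position i, S_ℓ = v_i·e·α_i^ℓ, so α_err = S_1/S_0.
  S_0^{−1} = 2^{−1} = 6 (mod 11), so α_err = 6·6 = 36 ≡ 3 = α_1. Error position i = 1.
  Consistency check: S_2/S_1 = 7·2 = 14 ≡ 3 = α_err ✓ (single-error assumption holds).
Step 4: error magnitude e = S_0/v_1 = S_0·∏_{j≠1}(α_1 − α_j) = 2·4 = 8 ≡ 8 (mod 11).
Step 5: correct position 1: c_1 = r_1 − e = 10 − 8 ≡ 2 (mod 11). Hence c = [2, 1, 5, 6, 4].
  Check: interpolating c through the α_i gives m(x) = 8 + 9·x (degree < 2) with m(α_i) = c_i for every i, so c is indeed a codeword.


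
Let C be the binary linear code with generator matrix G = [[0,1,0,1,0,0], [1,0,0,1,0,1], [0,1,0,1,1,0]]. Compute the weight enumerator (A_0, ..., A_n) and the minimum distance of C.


Weight distribution: A_0 = 1, A_1 = 1, A_2 = 1, A_3 = 3, A_4 = 2. Minimum distance d = 1.

Enumerate all 2^3 = 8 messages m ∈ F_2^3.
For each, compute codeword c = mG in F_2^6, then tally its weight.
  m = 000 → c = 000000, weight = 0.
  m = 100 → c = 010100, weight = 2.
  m = 010 → c = 100101, weight = 3.
  m = 110 → c = 110001, weight = 3.
  m = 001 → c = 010110, weight = 3.
  m = 101 → c = 000010, weight = 1.
  m = 011 → c = 110011, weight = 4.
  m = 111 → c = 100111, weight = 4.
Tally weights:
  weight 0: 1 codewords.
  weight 1: 1 codewords.
  weight 2: 1 codewords.
  weight 3: 3 codewords.
  weight 4: 2 codewords.
Minimum distance d = smallest w > 0 with A_w > 0 = 1.
Sanity: Σ A_w = 8 = 2^3 = 8 ✓.


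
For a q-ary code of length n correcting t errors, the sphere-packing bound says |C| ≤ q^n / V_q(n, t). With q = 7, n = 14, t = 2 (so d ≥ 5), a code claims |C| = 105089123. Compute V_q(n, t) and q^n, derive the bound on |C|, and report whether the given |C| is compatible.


V_q(n, t) = 3361, q^n = 678223072849, Hamming bound = 201792047, |C| = 105089123 ≤ bound (satisfied).

Step 1: Compute V_q(n, t) = Σ_{j=0}^2 C(n, j) (q−1)^j.
  j = 0: C(14,0)·(6)^0 = 1·1 = 1.
  j = 1: C(14,1)·(6)^1 = 14·6 = 84.
  j = 2: C(14,2)·(6)^2 = 91·36 = 3276.
  V_q(n, t) = 1 + 84 + 3276 = 3361.
Step 2: q^n = 7^14 = 678223072849.
Step 3: Hamming bound ⌊q^n / V_q(n,t)⌋ = ⌊678223072849/3361⌋ = 201792047.
Step 4: Compare |C| = 105089123 to 201792047: satisfied.
The claimed |C| lies below the Hamming bound.


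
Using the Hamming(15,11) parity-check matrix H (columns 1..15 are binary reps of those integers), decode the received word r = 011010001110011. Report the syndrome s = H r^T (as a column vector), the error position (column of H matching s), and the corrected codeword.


s = (1, 1, 0, 1)^T, error position = 13, corrected codeword c = 011010001110111

Compute s = H r^T mod 2 one row at a time:
  s_1 = 0 + 1 + 1 + 1 + 0 + 0 + 1 + 1 = 5 ≡ 1 (mod 2).
  s_2 = 0 + 1 + 0 + 0 + 0 + 0 + 1 + 1 = 3 ≡ 1 (mod 2).
  s_3 = 1 + 1 + 0 + 0 + 1 + 1 + 1 + 1 = 6 ≡ 0 (mod 2).
  s_4 = 0 + 1 + 1 + 0 + 1 + 1 + 0 + 1 = 5 ≡ 1 (mod 2).
s = (1, 1, 0, 1)^T — this equals column 13 of H (binary 1101), so error is at position 13.
Correct: flip bit 13 of r = 011010001110011 to get c = 011010001110111.


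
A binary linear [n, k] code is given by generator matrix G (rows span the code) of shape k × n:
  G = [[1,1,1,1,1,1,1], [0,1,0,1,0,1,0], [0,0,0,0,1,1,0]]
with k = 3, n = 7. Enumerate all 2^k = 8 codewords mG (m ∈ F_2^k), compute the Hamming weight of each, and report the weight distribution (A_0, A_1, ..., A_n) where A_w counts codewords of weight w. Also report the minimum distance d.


Weight distribution: A_0 = 1, A_2 = 1, A_3 = 2, A_4 = 2, A_5 = 1, A_7 = 1. Minimum distance d = 2.

Enumerate all 2^3 = 8 messages m ∈ F_2^3.
For each, compute codeword c = mG in F_2^7, then tally its weight.
  m = 000 → c = 0000000, weight = 0.
  m = 100 → c = 1111111, weight = 7.
  m = 010 → c = 0101010, weight = 3.
  m = 110 → c = 1010101, weight = 4.
  m = 001 → c = 0000110, weight = 2.
  m = 101 → c = 1111001, weight = 5.
  m = 011 → c = 0101100, weight = 3.
  m = 111 → c = 1010011, weight = 4.
Tally weights:
  weight 0: 1 codewords.
  weight 2: 1 codewords.
  weight 3: 2 codewords.
  weight 4: 2 codewords.
  weight 5: 1 codewords.
  weight 7: 1 codewords.
Minimum distance d = smallest w > 0 with A_w > 0 = 2.
Sanity: Σ A_w = 8 = 2^3 = 8 ✓.


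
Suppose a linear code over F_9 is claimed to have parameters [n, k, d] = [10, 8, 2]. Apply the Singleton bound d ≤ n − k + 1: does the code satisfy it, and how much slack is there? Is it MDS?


Singleton RHS = n − k + 1 = 3, slack = 1, bound satisfied, not MDS.

Singleton bound: d ≤ n − k + 1.
Here n = 10, k = 8, so n − k + 1 = 3.
Given d = 2, check d ≤ 3: YES.
Slack = (n − k + 1) − d = 1.
The code is NOT MDS (slack = 1 > 0).
Description: the claimed parameters are [10, 8, 2]_9; such a code would be non-MDS.


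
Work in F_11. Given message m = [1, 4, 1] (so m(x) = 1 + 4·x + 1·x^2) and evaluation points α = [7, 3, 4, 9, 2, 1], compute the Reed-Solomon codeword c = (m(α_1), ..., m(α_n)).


c = [1, 0, 0, 8, 2, 6]

Message polynomial: m(x) = 1 + 4·x + 1·x^2 (mod 11).
For each evaluation point α_i, compute m(α_i) mod 11:
  α_1 = 7: Horner steps 1 → 0 → 1, so m(7) = 1.
  α_2 = 3: Horner steps 1 → 7 → 0, so m(3) = 0.
  α_3 = 4: Horner steps 1 → 8 → 0, so m(4) = 0.
  α_4 = 9: Horner steps 1 → 2 → 8, so m(9) = 8.
  α_5 = 2: Horner steps 1 → 6 → 2, so m(2) = 2.
  α_6 = 1: Horner steps 1 → 5 → 6, so m(1) = 6.
Codeword c = [1, 0, 0, 8, 2, 6] ∈ F_11^6.


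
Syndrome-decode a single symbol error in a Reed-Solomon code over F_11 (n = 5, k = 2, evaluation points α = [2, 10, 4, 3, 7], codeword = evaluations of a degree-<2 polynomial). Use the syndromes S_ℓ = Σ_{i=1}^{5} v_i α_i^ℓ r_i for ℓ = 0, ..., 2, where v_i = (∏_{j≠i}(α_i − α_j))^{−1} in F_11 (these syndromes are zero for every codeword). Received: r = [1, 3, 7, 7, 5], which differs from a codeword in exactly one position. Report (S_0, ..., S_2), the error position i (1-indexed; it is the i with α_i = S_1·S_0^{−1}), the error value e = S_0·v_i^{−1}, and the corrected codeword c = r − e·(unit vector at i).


S = (5, 4, 1), error at position 4, error magnitude e = 3, c = [1, 3, 7, 4, 5].

Step 1: column multipliers v_i = (∏_{j≠i}(α_i − α_j))^{−1} mod 11.
  i = 1 (α = 2): (2−10)(2−4)(2−3)(2−7) = (−8)·(−2)·(−1)·(−5) = 80 ≡ 3, so v_1 = 3^{−1} = 4 (mod 11).
  i = 2 (α = 10): (10−2)(10−4)(10−3)(10−7) = 8·6·7·3 = 1008 ≡ 7, so v_2 = 7^{−1} = 8 (mod 11).
  i = 3 (α = 4): (4−2)(4−10)(4−3)(4−7) = 2·(−6)·1·(−3) = 36 ≡ 3, so v_3 = 3^{−1} = 4 (mod 11).
  i = 4 (α = 3): (3−2)(3−10)(3−4)(3−7) = 1·(−7)·(−1)·(−4) = −28 ≡ 5, so v_4 = 5^{−1} = 9 (mod 11).
  i = 5 (α = 7): (7−2)(7−10)(7−4)(7−3) = 5·(−3)·3·4 = −180 ≡ 7, so v_5 = 7^{−1} = 8 (mod 11).
  v = [4, 8, 4, 9, 8].
Step 2: syndromes of r = [1, 3, 7, 7, 5] (all sums mod 11).
  S_0 = Σ v_i r_i = 4·1 + 8·3 + 4·7 + 9·7 + 8·5 = 159 ≡ 5.
  S_1 = Σ v_i α_i r_i = 4·2·1 + 8·10·3 + 4·4·7 + 9·3·7 + 8·7·5 = 829 ≡ 4.
  α_i^2 mod 11 = [4, 1, 5, 9, 5].
  S_2 = Σ v_i α_i^2 r_i = 4·4·1 + 8·1·3 + 4·5·7 + 9·9·7 + 8·5·5 = 947 ≡ 1.
  S = (5, 4, 1) ≠ 0, so r is not a codeword (an error is present).
Step 3: locate the error. For a single error e at position i, S_ℓ = v_i·e·α_i^ℓ, so α_err = S_1/S_0.
  S_0^{−1} = 5^{−1} = 9 (mod 11), so α_err = 4·9 = 36 ≡ 3 = α_4. Error position i = 4.
  Consistency check: S_2/S_1 = 1·3 = 3 ≡ 3 = α_err ✓ (single-error assumption holds).
Step 4: error magnitude e = S_0/v_4 = S_0·∏_{j≠4}(α_4 − α_j) = 5·5 = 25 ≡ 3 (mod 11).
Step 5: correct position 4: c_4 = r_4 − e = 7 − 3 ≡ 4 (mod 11). Hence c = [1, 3, 7, 4, 5].
  Check: interpolating c through the α_i gives m(x) = 6 + 3·x (degree < 2) with m(α_i) = c_i for every i, so c is indeed a codeword.


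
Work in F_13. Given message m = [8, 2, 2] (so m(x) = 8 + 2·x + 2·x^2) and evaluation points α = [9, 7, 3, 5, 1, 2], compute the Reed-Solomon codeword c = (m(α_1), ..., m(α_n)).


c = [6, 3, 6, 3, 12, 7]

Message polynomial: m(x) = 8 + 2·x + 2·x^2 (mod 13).
For each evaluation point α_i, compute m(α_i) mod 13:
  α_1 = 9: Horner steps 2 → 7 → 6, so m(9) = 6.
  α_2 = 7: Horner steps 2 → 3 → 3, so m(7) = 3.
  α_3 = 3: Horner steps 2 → 8 → 6, so m(3) = 6.
  α_4 = 5: Horner steps 2 → 12 → 3, so m(5) = 3.
  α_5 = 1: Horner steps 2 → 4 → 12, so m(1) = 12.
  α_6 = 2: Horner steps 2 → 6 → 7, so m(2) = 7.
Codeword c = [6, 3, 6, 3, 12, 7] ∈ F_13^6.


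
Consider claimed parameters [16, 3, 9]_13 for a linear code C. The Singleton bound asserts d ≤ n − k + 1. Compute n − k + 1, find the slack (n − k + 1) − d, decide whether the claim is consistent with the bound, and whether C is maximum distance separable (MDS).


Singleton RHS = n − k + 1 = 14, slack = 5, bound satisfied, not MDS.

Singleton bound: d ≤ n − k + 1.
Here n = 16, k = 3, so n − k + 1 = 14.
Given d = 9, check d ≤ 14: YES.
Slack = (n − k + 1) − d = 5.
The code is NOT MDS (slack = 5 > 0).
Description: the claimed parameters are [16, 3, 9]_13; such a code would be non-MDS.


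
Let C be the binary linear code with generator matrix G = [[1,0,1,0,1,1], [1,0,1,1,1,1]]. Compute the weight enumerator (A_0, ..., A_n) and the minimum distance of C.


Weight distribution: A_0 = 1, A_1 = 1, A_4 = 1, A_5 = 1. Minimum distance d = 1.

Enumerate all 2^2 = 4 messages m ∈ F_2^2.
For each, compute codeword c = mG in F_2^6, then tally its weight.
  m = 00 → c = 000000, weight = 0.
  m = 10 → c = 101011, weight = 4.
  m = 01 → c = 101111, weight = 5.
  m = 11 → c = 000100, weight = 1.
Tally weights:
  weight 0: 1 codewords.
  weight 1: 1 codewords.
  weight 4: 1 codewords.
  weight 5: 1 codewords.
Minimum distance d = smallest w > 0 with A_w > 0 = 1.
Sanity: Σ A_w = 4 = 2^2 = 4 ✓.


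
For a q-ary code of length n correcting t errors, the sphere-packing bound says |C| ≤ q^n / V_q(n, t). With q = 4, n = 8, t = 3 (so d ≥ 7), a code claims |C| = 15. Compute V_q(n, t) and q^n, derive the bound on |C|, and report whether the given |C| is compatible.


V_q(n, t) = 1789, q^n = 65536, Hamming bound = 36, |C| = 15 ≤ bound (satisfied).

Step 1: Compute V_q(n, t) = Σ_{j=0}^3 C(n, j) (q−1)^j.
  j = 0: C(8,0)·(3)^0 = 1·1 = 1.
  j = 1: C(8,1)·(3)^1 = 8·3 = 24.
  j = 2: C(8,2)·(3)^2 = 28·9 = 252.
  j = 3: C(8,3)·(3)^3 = 56·27 = 1512.
  V_q(n, t) = 1 + 24 + 252 + 1512 = 1789.
Step 2: q^n = 4^8 = 65536.
Step 3: Hamming bound ⌊q^n / V_q(n,t)⌋ = ⌊65536/1789⌋ = 36.
Step 4: Compare |C| = 15 to 36: satisfied.
The claimed |C| lies below the Hamming bound.


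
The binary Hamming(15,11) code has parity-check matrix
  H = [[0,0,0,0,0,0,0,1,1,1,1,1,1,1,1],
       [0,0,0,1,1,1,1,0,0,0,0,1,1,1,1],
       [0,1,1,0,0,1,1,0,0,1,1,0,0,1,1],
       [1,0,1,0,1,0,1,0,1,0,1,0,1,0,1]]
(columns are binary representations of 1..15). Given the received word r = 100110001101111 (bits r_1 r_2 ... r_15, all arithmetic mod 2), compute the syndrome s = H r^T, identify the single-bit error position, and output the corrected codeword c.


s = (0, 0, 1, 1)^T, error position = 3, corrected codeword c = 101110001101111

Compute s = H r^T mod 2 one row at a time:
  s_1 = 0 + 1 + 1 + 0 + 1 + 1 + 1 + 1 = 6 ≡ 0 (mod 2).
  s_2 = 1 + 1 + 0 + 0 + 1 + 1 + 1 + 1 = 6 ≡ 0 (mod 2).
  s_3 = 0 + 0 + 0 + 0 + 1 + 0 + 1 + 1 = 3 ≡ 1 (mod 2).
  s_4 = 1 + 0 + 1 + 0 + 1 + 0 + 1 + 1 = 5 ≡ 1 (mod 2).
s = (0, 0, 1, 1)^T — this equals column 3 of H (binary 0011), so error is at position 3.
Correct: flip bit 3 of r = 100110001101111 to get c = 101110001101111.


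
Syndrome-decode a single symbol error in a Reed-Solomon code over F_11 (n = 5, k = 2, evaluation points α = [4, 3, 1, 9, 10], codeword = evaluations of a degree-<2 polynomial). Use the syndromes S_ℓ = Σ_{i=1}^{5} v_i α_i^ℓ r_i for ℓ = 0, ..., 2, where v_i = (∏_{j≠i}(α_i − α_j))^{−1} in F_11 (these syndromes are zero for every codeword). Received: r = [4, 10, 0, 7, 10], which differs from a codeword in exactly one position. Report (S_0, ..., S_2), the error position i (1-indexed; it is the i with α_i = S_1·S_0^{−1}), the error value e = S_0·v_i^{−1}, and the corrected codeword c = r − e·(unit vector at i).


S = (5, 6, 5), error at position 5, error magnitude e = 9, c = [4, 10, 0, 7, 1].

Step 1: column multipliers v_i = (∏_{j≠i}(α_i − α_j))^{−1} mod 11.
  i = 1 (α = 4): (4−3)(4−1)(4−9)(4−10) = 1·3·(−5)·(−6) = 90 ≡ 2, so v_1 = 2^{−1} = 6 (mod 11).
  i = 2 (α = 3): (3−4)(3−1)(3−9)(3−10) = (−1)·2·(−6)·(−7) = −84 ≡ 4, so v_2 = 4^{−1} = 3 (mod 11).
  i = 3 (α = 1): (1−4)(1−3)(1−9)(1−10) = (−3)·(−2)·(−8)·(−9) = 432 ≡ 3, so v_3 = 3^{−1} = 4 (mod 11).
  i = 4 (α = 9): (9−4)(9−3)(9−1)(9−10) = 5·6·8·(−1) = −240 ≡ 2, so v_4 = 2^{−1} = 6 (mod 11).
  i = 5 (α = 10): (10−4)(10−3)(10−1)(10−9) = 6·7·9·1 = 378 ≡ 4, so v_5 = 4^{−1} = 3 (mod 11).
  v = [6, 3, 4, 6, 3].
Step 2: syndromes of r = [4, 10, 0, 7, 10] (all sums mod 11).
  S_0 = Σ v_i r_i = 6·4 + 3·10 + 4·0 + 6·7 + 3·10 = 126 ≡ 5.
  S_1 = Σ v_i α_i r_i = 6·4·4 + 3·3·10 + 4·1·0 + 6·9·7 + 3·10·10 = 864 ≡ 6.
  α_i^2 mod 11 = [5, 9, 1, 4, 1].
  S_2 = Σ v_i α_i^2 r_i = 6·5·4 + 3·9·10 + 4·1·0 + 6·4·7 + 3·1·10 = 588 ≡ 5.
  S = (5, 6, 5) ≠ 0, so r is not a codeword (an error is present).
Step 3: locate the error. For a single error e at position i, S_ℓ = v_i·e·α_i^ℓ, so α_err = S_1/S_0.
  S_0^{−1} = 5^{−1} = 9 (mod 11), so α_err = 6·9 = 54 ≡ 10 = α_5. Error position i = 5.
  Consistency check: S_2/S_1 = 5·2 = 10 ≡ 10 = α_err ✓ (single-error assumption holds).
Step 4: error magnitude e = S_0/v_5 = S_0·∏_{j≠5}(α_5 − α_j) = 5·4 = 20 ≡ 9 (mod 11).
Step 5: correct position 5: c_5 = r_5 − e = 10 − 9 ≡ 1 (mod 11). Hence c = [4, 10, 0, 7, 1].
  Check: interpolating c through the α_i gives m(x) = 6 + 5·x (degree < 2) with m(α_i) = c_i for every i, so c is indeed a codeword.


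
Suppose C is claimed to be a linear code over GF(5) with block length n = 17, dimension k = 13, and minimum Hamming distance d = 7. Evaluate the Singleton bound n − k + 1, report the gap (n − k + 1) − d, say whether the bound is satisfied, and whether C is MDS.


Singleton RHS = n − k + 1 = 5, slack = -2, bound violated (no such code; not MDS).

Singleton bound: d ≤ n − k + 1.
Here n = 17, k = 13, so n − k + 1 = 5.
Given d = 7, check d ≤ 5: NO.
Slack = (n − k + 1) − d = -2.
The slack is negative: d = 7 exceeds n − k + 1 = 5 by 2, so the Singleton bound is violated and no linear [17, 13, 7]_5 code can exist. In particular it is not MDS (MDS requires d = n − k + 1 exactly).
Description: the claimed parameters are [17, 13, 7]_5; such a code would be impossible (violates the Singleton bound).


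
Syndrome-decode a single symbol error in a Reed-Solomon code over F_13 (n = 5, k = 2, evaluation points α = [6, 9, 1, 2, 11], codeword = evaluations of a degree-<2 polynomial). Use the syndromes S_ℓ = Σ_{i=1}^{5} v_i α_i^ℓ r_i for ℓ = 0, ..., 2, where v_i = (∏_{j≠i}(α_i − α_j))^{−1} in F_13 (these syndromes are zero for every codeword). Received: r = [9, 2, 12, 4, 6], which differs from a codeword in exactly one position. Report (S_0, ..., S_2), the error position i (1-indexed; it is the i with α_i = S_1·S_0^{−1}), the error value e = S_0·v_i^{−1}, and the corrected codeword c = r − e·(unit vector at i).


S = (2, 4, 8), error at position 4, error magnitude e = 3, c = [9, 2, 12, 1, 6].

Step 1: column multipliers v_i = (∏_{j≠i}(α_i − α_j))^{−1} mod 13.
  i = 1 (α = 6): (6−9)(6−1)(6−2)(6−11) = (−3)·5·4·(−5) = 300 ≡ 1, so v_1 = 1^{−1} = 1 (mod 13).
  i = 2 (α = 9): (9−6)(9−1)(9−2)(9−11) = 3·8·7·(−2) = −336 ≡ 2, so v_2 = 2^{−1} = 7 (mod 13).
  i = 3 (α = 1): (1−6)(1−9)(1−2)(1−11) = (−5)·(−8)·(−1)·(−10) = 400 ≡ 10, so v_3 = 10^{−1} = 4 (mod 13).
  i = 4 (α = 2): (2−6)(2−9)(2−1)(2−11) = (−4)·(−7)·1·(−9) = −252 ≡ 8, so v_4 = 8^{−1} = 5 (mod 13).
  i = 5 (α = 11): (11−6)(11−9)(11−1)(11−2) = 5·2·10·9 = 900 ≡ 3, so v_5 = 3^{−1} = 9 (mod 13).
  v = [1, 7, 4, 5, 9].
Step 2: syndromes of r = [9, 2, 12, 4, 6] (all sums mod 13).
  S_0 = Σ v_i r_i = 1·9 + 7·2 + 4·12 + 5·4 + 9·6 = 145 ≡ 2.
  S_1 = Σ v_i α_i r_i = 1·6·9 + 7·9·2 + 4·1·12 + 5·2·4 + 9·11·6 = 862 ≡ 4.
  α_i^2 mod 13 = [10, 3, 1, 4, 4].
  S_2 = Σ v_i α_i^2 r_i = 1·10·9 + 7·3·2 + 4·1·12 + 5·4·4 + 9·4·6 = 476 ≡ 8.
  S = (2, 4, 8) ≠ 0, so r is not a codeword (an error is present).
Step 3: locate the error. For a single error e at position i, S_ℓ = v_i·e·α_i^ℓ, so α_err = S_1/S_0.
  S_0^{−1} = 2^{−1} = 7 (mod 13), so α_err = 4·7 = 28 ≡ 2 = α_4. Error position i = 4.
  Consistency check: S_2/S_1 = 8·10 = 80 ≡ 2 = α_err ✓ (single-error assumption holds).
Step 4: error magnitude e = S_0/v_4 = S_0·∏_{j≠4}(α_4 − α_j) = 2·8 = 16 ≡ 3 (mod 13).
Step 5: correct position 4: c_4 = r_4 − e = 4 − 3 ≡ 1 (mod 13). Hence c = [9, 2, 12, 1, 6].
  Check: interpolating c through the α_i gives m(x) = 10 + 2·x (degree < 2) with m(α_i) = c_i for every i, so c is indeed a codeword.


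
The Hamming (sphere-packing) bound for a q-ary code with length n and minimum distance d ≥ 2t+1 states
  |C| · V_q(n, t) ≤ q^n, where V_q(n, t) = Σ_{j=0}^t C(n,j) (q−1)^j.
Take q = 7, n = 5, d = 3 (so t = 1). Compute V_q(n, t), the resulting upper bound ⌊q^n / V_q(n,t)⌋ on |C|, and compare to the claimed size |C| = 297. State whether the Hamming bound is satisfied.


V_q(n, t) = 31, q^n = 16807, Hamming bound = 542, |C| = 297 ≤ bound (satisfied).

Step 1: Compute V_q(n, t) = Σ_{j=0}^1 C(n, j) (q−1)^j.
  j = 0: C(5,0)·(6)^0 = 1·1 = 1.
  j = 1: C(5,1)·(6)^1 = 5·6 = 30.
  V_q(n, t) = 1 + 30 = 31.
Step 2: q^n = 7^5 = 16807.
Step 3: Hamming bound ⌊q^n / V_q(n,t)⌋ = ⌊16807/31⌋ = 542.
Step 4: Compare |C| = 297 to 542: satisfied.
The claimed |C| lies below the Hamming bound.


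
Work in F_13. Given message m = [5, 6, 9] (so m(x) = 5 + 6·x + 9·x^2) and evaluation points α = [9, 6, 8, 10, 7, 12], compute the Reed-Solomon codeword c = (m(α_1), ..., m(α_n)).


c = [8, 1, 5, 3, 7, 8]

Message polynomial: m(x) = 5 + 6·x + 9·x^2 (mod 13).
For each evaluation point α_i, compute m(α_i) mod 13:
  α_1 = 9: Horner steps 9 → 9 → 8, so m(9) = 8.
  α_2 = 6: Horner steps 9 → 8 → 1, so m(6) = 1.
  α_3 = 8: Horner steps 9 → 0 → 5, so m(8) = 5.
  α_4 = 10: Horner steps 9 → 5 → 3, so m(10) = 3.
  α_5 = 7: Horner steps 9 → 4 → 7, so m(7) = 7.
  α_6 = 12: Horner steps 9 → 10 → 8, so m(12) = 8.
Codeword c = [8, 1, 5, 3, 7, 8] ∈ F_13^6.


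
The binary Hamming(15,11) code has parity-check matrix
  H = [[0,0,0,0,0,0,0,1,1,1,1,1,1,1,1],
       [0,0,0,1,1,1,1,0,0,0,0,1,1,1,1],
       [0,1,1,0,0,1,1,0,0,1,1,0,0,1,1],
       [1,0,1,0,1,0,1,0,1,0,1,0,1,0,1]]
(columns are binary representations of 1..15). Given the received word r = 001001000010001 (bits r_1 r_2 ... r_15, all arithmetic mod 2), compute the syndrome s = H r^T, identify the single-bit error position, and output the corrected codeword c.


s = (0, 0, 0, 1)^T, error position = 1, corrected codeword c = 101001000010001

Compute s = H r^T mod 2 one row at a time:
  s_1 = 0 + 0 + 0 + 1 + 0 + 0 + 0 + 1 = 2 ≡ 0 (mod 2).
  s_2 = 0 + 0 + 1 + 0 + 0 + 0 + 0 + 1 = 2 ≡ 0 (mod 2).
  s_3 = 0 + 1 + 1 + 0 + 0 + 1 + 0 + 1 = 4 ≡ 0 (mod 2).
  s_4 = 0 + 1 + 0 + 0 + 0 + 1 + 0 + 1 = 3 ≡ 1 (mod 2).
s = (0, 0, 0, 1)^T — this equals column 1 of H (binary 0001), so error is at position 1.
Correct: flip bit 1 of r = 001001000010001 to get c = 101001000010001.


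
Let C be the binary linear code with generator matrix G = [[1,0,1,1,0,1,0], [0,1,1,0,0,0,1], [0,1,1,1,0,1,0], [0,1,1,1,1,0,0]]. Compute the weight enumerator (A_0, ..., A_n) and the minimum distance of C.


Weight distribution: A_0 = 1, A_2 = 2, A_3 = 4, A_4 = 5, A_5 = 4. Minimum distance d = 2.

Enumerate all 2^4 = 16 messages m ∈ F_2^4.
For each, compute codeword c = mG in F_2^7, then tally its weight.
  m = 0000 → c = 0000000, weight = 0.
  m = 1000 → c = 1011010, weight = 4.
  m = 0100 → c = 0110001, weight = 3.
  m = 1100 → c = 1101011, weight = 5.
  m = 0010 → c = 0111010, weight = 4.
  m = 1010 → c = 1100000, weight = 2.
  m = 0110 → c = 0001011, weight = 3.
  m = 1110 → c = 1010001, weight = 3.
  m = 0001 → c = 0111100, weight = 4.
  m = 1001 → c = 1100110, weight = 4.
  m = 0101 → c = 0001101, weight = 3.
  m = 1101 → c = 1010111, weight = 5.
  m = 0011 → c = 0000110, weight = 2.
  m = 1011 → c = 1011100, weight = 4.
  m = 0111 → c = 0110111, weight = 5.
  m = 1111 → c = 1101101, weight = 5.
Tally weights:
  weight 0: 1 codewords.
  weight 2: 2 codewords.
  weight 3: 4 codewords.
  weight 4: 5 codewords.
  weight 5: 4 codewords.
Minimum distance d = smallest w > 0 with A_w > 0 = 2.
Sanity: Σ A_w = 16 = 2^4 = 16 ✓.


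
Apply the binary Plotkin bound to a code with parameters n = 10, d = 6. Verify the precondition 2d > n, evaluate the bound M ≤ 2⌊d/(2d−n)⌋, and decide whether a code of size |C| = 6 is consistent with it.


Plotkin bound M ≤ 6; given |C| = 6 ≤ bound (satisfied).

Check applicability: 2d = 12, n = 10.
2d − n = 2 > 0, so Plotkin applies.
Compute d/(2d−n) = 6/2 ≈ 3.0000.
⌊d/(2d−n)⌋ = 3.
Plotkin bound: M ≤ 2·3 = 6.
Given |C| = 6, check: satisfied.
This |C| is at the Plotkin bound.


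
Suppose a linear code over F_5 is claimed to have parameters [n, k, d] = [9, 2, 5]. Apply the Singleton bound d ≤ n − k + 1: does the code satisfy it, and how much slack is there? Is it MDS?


Singleton RHS = n − k + 1 = 8, slack = 3, bound satisfied, not MDS.

Singleton bound: d ≤ n − k + 1.
Here n = 9, k = 2, so n − k + 1 = 8.
Given d = 5, check d ≤ 8: YES.
Slack = (n − k + 1) − d = 3.
The code is NOT MDS (slack = 3 > 0).
Description: the claimed parameters are [9, 2, 5]_5; such a code would be non-MDS.


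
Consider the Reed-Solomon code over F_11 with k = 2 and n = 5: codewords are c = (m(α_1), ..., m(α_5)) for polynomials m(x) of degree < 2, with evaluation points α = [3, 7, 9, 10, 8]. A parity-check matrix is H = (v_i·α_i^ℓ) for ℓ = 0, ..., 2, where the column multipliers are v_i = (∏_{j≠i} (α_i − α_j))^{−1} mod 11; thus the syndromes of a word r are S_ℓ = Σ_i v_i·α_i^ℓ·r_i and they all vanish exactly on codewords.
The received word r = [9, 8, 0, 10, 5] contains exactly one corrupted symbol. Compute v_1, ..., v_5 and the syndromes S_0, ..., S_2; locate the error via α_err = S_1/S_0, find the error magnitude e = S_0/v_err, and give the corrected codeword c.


S = (2, 7, 8), error at position 3, error magnitude e = 9, c = [9, 8, 2, 10, 5].

Step 1: column multipliers v_i = (∏_{j≠i}(α_i − α_j))^{−1} mod 11.
  i = 1 (α = 3): (3−7)(3−9)(3−10)(3−8) = (−4)·(−6)·(−7)·(−5) = 840 ≡ 4, so v_1 = 4^{−1} = 3 (mod 11).
  i = 2 (α = 7): (7−3)(7−9)(7−10)(7−8) = 4·(−2)·(−3)·(−1) = −24 ≡ 9, so v_2 = 9^{−1} = 5 (mod 11).
  i = 3 (α = 9): (9−3)(9−7)(9−10)(9−8) = 6·2·(−1)·1 = −12 ≡ 10, so v_3 = 10^{−1} = 10 (mod 11).
  i = 4 (α = 10): (10−3)(10−7)(10−9)(10−8) = 7·3·1·2 = 42 ≡ 9, so v_4 = 9^{−1} = 5 (mod 11).
  i = 5 (α = 8): (8−3)(8−7)(8−9)(8−10) = 5·1·(−1)·(−2) = 10 ≡ 10, so v_5 = 10^{−1} = 10 (mod 11).
  v = [3, 5, 10, 5, 10].
Step 2: syndromes of r = [9, 8, 0, 10, 5] (all sums mod 11).
  S_0 = Σ v_i r_i = 3·9 + 5·8 + 10·0 + 5·10 + 10·5 = 167 ≡ 2.
  S_1 = Σ v_i α_i r_i = 3·3·9 + 5·7·8 + 10·9·0 + 5·10·10 + 10·8·5 = 1261 ≡ 7.
  α_i^2 mod 11 = [9, 5, 4, 1, 9].
  S_2 = Σ v_i α_i^2 r_i = 3·9·9 + 5·5·8 + 10·4·0 + 5·1·10 + 10·9·5 = 943 ≡ 8.
  S = (2, 7, 8) ≠ 0, so r is not a codeword (an error is present).
Step 3: locate the error. For a single error e at position i, S_ℓ = v_i·e·α_i^ℓ, so α_err = S_1/S_0.
  S_0^{−1} = 2^{−1} = 6 (mod 11), so α_err = 7·6 = 42 ≡ 9 = α_3. Error position i = 3.
  Consistency check: S_2/S_1 = 8·8 = 64 ≡ 9 = α_err ✓ (single-error assumption holds).
Step 4: error magnitude e = S_0/v_3 = S_0·∏_{j≠3}(α_3 − α_j) = 2·10 = 20 ≡ 9 (mod 11).
Step 5: correct position 3: c_3 = r_3 − e = 0 − 9 ≡ 2 (mod 11). Hence c = [9, 8, 2, 10, 5].
  Check: interpolating c through the α_i gives m(x) = 7 + 8·x (degree < 2) with m(α_i) = c_i for every i, so c is indeed a codeword.


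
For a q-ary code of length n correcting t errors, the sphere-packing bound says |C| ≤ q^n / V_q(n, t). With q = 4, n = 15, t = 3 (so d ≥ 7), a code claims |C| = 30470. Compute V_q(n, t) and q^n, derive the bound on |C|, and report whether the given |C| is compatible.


V_q(n, t) = 13276, q^n = 1073741824, Hamming bound = 80878, |C| = 30470 ≤ bound (satisfied).

Step 1: Compute V_q(n, t) = Σ_{j=0}^3 C(n, j) (q−1)^j.
  j = 0: C(15,0)·(3)^0 = 1·1 = 1.
  j = 1: C(15,1)·(3)^1 = 15·3 = 45.
  j = 2: C(15,2)·(3)^2 = 105·9 = 945.
  j = 3: C(15,3)·(3)^3 = 455·27 = 12285.
  V_q(n, t) = 1 + 45 + 945 + 12285 = 13276.
Step 2: q^n = 4^15 = 1073741824.
Step 3: Hamming bound ⌊q^n / V_q(n,t)⌋ = ⌊1073741824/13276⌋ = 80878.
Step 4: Compare |C| = 30470 to 80878: satisfied.
The claimed |C| lies below the Hamming bound.


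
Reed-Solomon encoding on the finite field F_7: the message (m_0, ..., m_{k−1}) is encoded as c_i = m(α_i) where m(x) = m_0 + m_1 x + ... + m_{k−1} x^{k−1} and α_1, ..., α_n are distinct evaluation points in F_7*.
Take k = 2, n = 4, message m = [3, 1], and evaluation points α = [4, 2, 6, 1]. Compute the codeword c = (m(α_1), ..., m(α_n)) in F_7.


c = [0, 5, 2, 4]

Message polynomial: m(x) = 3 + 1·x (mod 7).
For each evaluation point α_i, compute m(α_i) mod 7:
  α_1 = 4: Horner steps 1 → 0, so m(4) = 0.
  α_2 = 2: Horner steps 1 → 5, so m(2) = 5.
  α_3 = 6: Horner steps 1 → 2, so m(6) = 2.
  α_4 = 1: Horner steps 1 → 4, so m(1) = 4.
Codeword c = [0, 5, 2, 4] ∈ F_7^4.


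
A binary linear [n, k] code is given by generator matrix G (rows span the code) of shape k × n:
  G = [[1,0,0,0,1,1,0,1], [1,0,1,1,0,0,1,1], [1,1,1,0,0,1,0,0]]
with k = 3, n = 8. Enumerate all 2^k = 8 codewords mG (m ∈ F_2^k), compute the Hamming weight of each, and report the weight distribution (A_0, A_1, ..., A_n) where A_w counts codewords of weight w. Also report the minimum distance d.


Weight distribution: A_0 = 1, A_4 = 3, A_5 = 4. Minimum distance d = 4.

Enumerate all 2^3 = 8 messages m ∈ F_2^3.
For each, compute codeword c = mG in F_2^8, then tally its weight.
  m = 000 → c = 00000000, weight = 0.
  m = 100 → c = 10001101, weight = 4.
  m = 010 → c = 10110011, weight = 5.
  m = 110 → c = 00111110, weight = 5.
  m = 001 → c = 11100100, weight = 4.
  m = 101 → c = 01101001, weight = 4.
  m = 011 → c = 01010111, weight = 5.
  m = 111 → c = 11011010, weight = 5.
Tally weights:
  weight 0: 1 codewords.
  weight 4: 3 codewords.
  weight 5: 4 codewords.
Minimum distance d = smallest w > 0 with A_w > 0 = 4.
Sanity: Σ A_w = 8 = 2^3 = 8 ✓.


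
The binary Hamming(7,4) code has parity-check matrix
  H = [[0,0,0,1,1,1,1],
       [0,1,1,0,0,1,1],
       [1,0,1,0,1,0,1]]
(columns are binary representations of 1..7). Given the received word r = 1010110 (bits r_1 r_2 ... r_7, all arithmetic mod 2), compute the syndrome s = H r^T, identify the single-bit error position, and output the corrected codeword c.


s = (0, 0, 1)^T, error position = 1, corrected codeword c = 0010110

Compute s = H r^T mod 2 one row at a time:
  s_1 = 0 + 1 + 1 + 0 = 2 ≡ 0 (mod 2).
  s_2 = 0 + 1 + 1 + 0 = 2 ≡ 0 (mod 2).
  s_3 = 1 + 1 + 1 + 0 = 3 ≡ 1 (mod 2).
s = (0, 0, 1)^T — this equals column 1 of H (binary 001), so error is at position 1.
Correct: flip bit 1 of r = 1010110 to get c = 0010110.


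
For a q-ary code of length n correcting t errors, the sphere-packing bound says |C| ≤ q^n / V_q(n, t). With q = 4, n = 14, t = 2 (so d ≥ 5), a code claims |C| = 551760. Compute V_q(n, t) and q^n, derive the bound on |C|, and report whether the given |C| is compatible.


V_q(n, t) = 862, q^n = 268435456, Hamming bound = 311410, |C| = 551760 > bound (violated).

Step 1: Compute V_q(n, t) = Σ_{j=0}^2 C(n, j) (q−1)^j.
  j = 0: C(14,0)·(3)^0 = 1·1 = 1.
  j = 1: C(14,1)·(3)^1 = 14·3 = 42.
  j = 2: C(14,2)·(3)^2 = 91·9 = 819.
  V_q(n, t) = 1 + 42 + 819 = 862.
Step 2: q^n = 4^14 = 268435456.
Step 3: Hamming bound ⌊q^n / V_q(n,t)⌋ = ⌊268435456/862⌋ = 311410.
Step 4: Compare |C| = 551760 to 311410: violated.
The claimed |C| lies above the Hamming bound, so no 4-ary code of length 14 with d ≥ 5 can have 551760 codewords.


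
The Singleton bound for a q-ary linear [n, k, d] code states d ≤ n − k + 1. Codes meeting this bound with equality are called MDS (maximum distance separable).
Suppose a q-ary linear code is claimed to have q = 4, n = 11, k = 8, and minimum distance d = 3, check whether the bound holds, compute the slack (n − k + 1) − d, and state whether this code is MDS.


Singleton RHS = n − k + 1 = 4, slack = 1, bound satisfied, not MDS.

Singleton bound: d ≤ n − k + 1.
Here n = 11, k = 8, so n − k + 1 = 4.
Given d = 3, check d ≤ 4: YES.
Slack = (n − k + 1) − d = 1.
The code is NOT MDS (slack = 1 > 0).
Description: the claimed parameters are [11, 8, 3]_4; such a code would be non-MDS.


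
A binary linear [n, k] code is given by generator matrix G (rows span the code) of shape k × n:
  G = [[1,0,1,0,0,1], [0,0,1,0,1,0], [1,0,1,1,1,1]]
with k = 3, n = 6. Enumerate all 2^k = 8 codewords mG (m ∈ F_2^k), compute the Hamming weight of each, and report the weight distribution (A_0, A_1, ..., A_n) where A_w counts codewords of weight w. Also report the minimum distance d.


Weight distribution: A_0 = 1, A_2 = 3, A_3 = 3, A_5 = 1. Minimum distance d = 2.

Enumerate all 2^3 = 8 messages m ∈ F_2^3.
For each, compute codeword c = mG in F_2^6, then tally its weight.
  m = 000 → c = 000000, weight = 0.
  m = 100 → c = 101001, weight = 3.
  m = 010 → c = 001010, weight = 2.
  m = 110 → c = 100011, weight = 3.
  m = 001 → c = 101111, weight = 5.
  m = 101 → c = 000110, weight = 2.
  m = 011 → c = 100101, weight = 3.
  m = 111 → c = 001100, weight = 2.
Tally weights:
  weight 0: 1 codewords.
  weight 2: 3 codewords.
  weight 3: 3 codewords.
  weight 5: 1 codewords.
Minimum distance d = smallest w > 0 with A_w > 0 = 2.
Sanity: Σ A_w = 8 = 2^3 = 8 ✓.


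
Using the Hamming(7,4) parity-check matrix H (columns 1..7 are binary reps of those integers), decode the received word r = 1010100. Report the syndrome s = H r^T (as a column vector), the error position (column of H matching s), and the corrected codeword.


s = (1, 1, 1)^T, error position = 7, corrected codeword c = 1010101

Compute s = H r^T mod 2 one row at a time:
  s_1 = 0 + 1 + 0 + 0 = 1 ≡ 1 (mod 2).
  s_2 = 0 + 1 + 0 + 0 = 1 ≡ 1 (mod 2).
  s_3 = 1 + 1 + 1 + 0 = 3 ≡ 1 (mod 2).
s = (1, 1, 1)^T — this equals column 7 of H (binary 111), so error is at position 7.
Correct: flip bit 7 of r = 1010100 to get c = 1010101.


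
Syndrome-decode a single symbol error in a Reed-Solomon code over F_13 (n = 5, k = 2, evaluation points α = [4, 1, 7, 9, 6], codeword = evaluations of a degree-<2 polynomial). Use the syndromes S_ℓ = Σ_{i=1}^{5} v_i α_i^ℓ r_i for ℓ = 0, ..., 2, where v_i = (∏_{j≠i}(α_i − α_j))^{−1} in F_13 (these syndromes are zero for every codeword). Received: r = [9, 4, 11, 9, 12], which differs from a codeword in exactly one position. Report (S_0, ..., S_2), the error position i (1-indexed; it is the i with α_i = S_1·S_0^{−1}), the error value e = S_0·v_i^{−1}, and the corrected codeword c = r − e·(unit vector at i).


S = (8, 6, 11), error at position 1, error magnitude e = 8, c = [1, 4, 11, 9, 12].

Step 1: column multipliers v_i = (∏_{j≠i}(α_i − α_j))^{−1} mod 13.
  i = 1 (α = 4): (4−1)(4−7)(4−9)(4−6) = 3·(−3)·(−5)·(−2) = −90 ≡ 1, so v_1 = 1^{−1} = 1 (mod 13).
  i = 2 (α = 1): (1−4)(1−7)(1−9)(1−6) = (−3)·(−6)·(−8)·(−5) = 720 ≡ 5, so v_2 = 5^{−1} = 8 (mod 13).
  i = 3 (α = 7): (7−4)(7−1)(7−9)(7−6) = 3·6·(−2)·1 = −36 ≡ 3, so v_3 = 3^{−1} = 9 (mod 13).
  i = 4 (α = 9): (9−4)(9−1)(9−7)(9−6) = 5·8·2·3 = 240 ≡ 6, so v_4 = 6^{−1} = 11 (mod 13).
  i = 5 (α = 6): (6−4)(6−1)(6−7)(6−9) = 2·5·(−1)·(−3) = 30 ≡ 4, so v_5 = 4^{−1} = 10 (mod 13).
  v = [1, 8, 9, 11, 10].
Step 2: syndromes of r = [9, 4, 11, 9, 12] (all sums mod 13).
  S_0 = Σ v_i r_i = 1·9 + 8·4 + 9·11 + 11·9 + 10·12 = 359 ≡ 8.
  S_1 = Σ v_i α_i r_i = 1·4·9 + 8·1·4 + 9·7·11 + 11·9·9 + 10·6·12 = 2372 ≡ 6.
  α_i^2 mod 13 = [3, 1, 10, 3, 10].
  S_2 = Σ v_i α_i^2 r_i = 1·3·9 + 8·1·4 + 9·10·11 + 11·3·9 + 10·10·12 = 2546 ≡ 11.
  S = (8, 6, 11) ≠ 0, so r is not a codeword (an error is present).
Step 3: locate the error. For a single error e at position i, S_ℓ = v_i·e·α_i^ℓ, so α_err = S_1/S_0.
  S_0^{−1} = 8^{−1} = 5 (mod 13), so α_err = 6·5 = 30 ≡ 4 = α_1. Error position i = 1.
  Consistency check: S_2/S_1 = 11·11 = 121 ≡ 4 = α_err ✓ (single-error assumption holds).
Step 4: error magnitude e = S_0/v_1 = S_0·∏_{j≠1}(α_1 − α_j) = 8·1 = 8 ≡ 8 (mod 13).
Step 5: correct position 1: c_1 = r_1 − e = 9 − 8 ≡ 1 (mod 13). Hence c = [1, 4, 11, 9, 12].
  Check: interpolating c through the α_i gives m(x) = 5 + 12·x (degree < 2) with m(α_i) = c_i for every i, so c is indeed a codeword.


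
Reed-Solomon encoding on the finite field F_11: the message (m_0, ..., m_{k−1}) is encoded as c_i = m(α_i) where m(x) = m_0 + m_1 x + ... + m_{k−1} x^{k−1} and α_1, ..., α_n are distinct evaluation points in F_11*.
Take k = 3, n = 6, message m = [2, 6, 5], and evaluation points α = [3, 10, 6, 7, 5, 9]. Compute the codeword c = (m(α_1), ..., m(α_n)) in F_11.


c = [10, 1, 9, 3, 3, 10]

Message polynomial: m(x) = 2 + 6·x + 5·x^2 (mod 11).
For each evaluation point α_i, compute m(α_i) mod 11:
  α_1 = 3: Horner steps 5 → 10 → 10, so m(3) = 10.
  α_2 = 10: Horner steps 5 → 1 → 1, so m(10) = 1.
  α_3 = 6: Horner steps 5 → 3 → 9, so m(6) = 9.
  α_4 = 7: Horner steps 5 → 8 → 3, so m(7) = 3.
  α_5 = 5: Horner steps 5 → 9 → 3, so m(5) = 3.
  α_6 = 9: Horner steps 5 → 7 → 10, so m(9) = 10.
Codeword c = [10, 1, 9, 3, 3, 10] ∈ F_11^6.
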